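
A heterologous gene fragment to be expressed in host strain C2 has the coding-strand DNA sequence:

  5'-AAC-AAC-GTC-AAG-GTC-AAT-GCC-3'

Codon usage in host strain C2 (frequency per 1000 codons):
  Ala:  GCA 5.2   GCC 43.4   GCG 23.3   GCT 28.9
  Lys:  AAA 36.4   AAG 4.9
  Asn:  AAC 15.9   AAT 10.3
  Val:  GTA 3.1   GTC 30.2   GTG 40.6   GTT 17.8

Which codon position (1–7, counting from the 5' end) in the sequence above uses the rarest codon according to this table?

4

Codon 1 AAC (Asn): 15.9 per 1000.
Codon 2 AAC (Asn): 15.9 per 1000.
Codon 3 GTC (Val): 30.2 per 1000.
Codon 4 AAG (Lys): 4.9 per 1000.
Codon 5 GTC (Val): 30.2 per 1000.
Codon 6 AAT (Asn): 10.3 per 1000.
Codon 7 GCC (Ala): 43.4 per 1000.
Lowest frequency is 4.9 at codon 4.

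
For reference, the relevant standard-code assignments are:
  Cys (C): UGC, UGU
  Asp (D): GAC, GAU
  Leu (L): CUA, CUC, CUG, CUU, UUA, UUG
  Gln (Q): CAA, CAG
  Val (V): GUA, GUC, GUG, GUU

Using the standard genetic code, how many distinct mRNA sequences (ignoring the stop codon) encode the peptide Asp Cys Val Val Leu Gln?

768

Asp: 2 codons.
Cys: 2 codons.
Val: 4 codons.
Val: 4 codons.
Leu: 6 codons.
Gln: 2 codons.
2 × 2 × 4 × 4 × 6 × 2 = 768.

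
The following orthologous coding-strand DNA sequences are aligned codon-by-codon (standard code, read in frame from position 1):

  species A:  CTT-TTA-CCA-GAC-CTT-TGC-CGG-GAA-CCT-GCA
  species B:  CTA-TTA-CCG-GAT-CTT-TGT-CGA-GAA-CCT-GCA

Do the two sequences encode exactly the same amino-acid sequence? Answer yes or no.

yes

Codon 1: CTT Leu / CTA Leu — synonymous.
Codon 2: TTA Leu / TTA Leu — identical.
Codon 3: CCA Pro / CCG Pro — synonymous.
Codon 4: GAC Asp / GAT Asp — synonymous.
Codon 5: CTT Leu / CTT Leu — identical.
Codon 6: TGC Cys / TGT Cys — synonymous.
Codon 7: CGG Arg / CGA Arg — synonymous.
Codon 8: GAA Glu / GAA Glu — identical.
Codon 9: CCT Pro / CCT Pro — identical.
Codon 10: GCA Ala / GCA Ala — identical.
Nonsynonymous differences: 0 → same protein.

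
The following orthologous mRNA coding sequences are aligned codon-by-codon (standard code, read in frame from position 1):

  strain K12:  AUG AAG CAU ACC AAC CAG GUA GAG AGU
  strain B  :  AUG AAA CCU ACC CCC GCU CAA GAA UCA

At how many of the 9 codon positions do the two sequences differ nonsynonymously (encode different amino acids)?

4

Codon 1: AUG Met / AUG Met — identical.
Codon 2: AAG Lys / AAA Lys — synonymous.
Codon 3: CAU His / CCU Pro — nonsynonymous.
Codon 4: ACC Thr / ACC Thr — identical.
Codon 5: AAC Asn / CCC Pro — nonsynonymous.
Codon 6: CAG Gln / GCU Ala — nonsynonymous.
Codon 7: GUA Val / CAA Gln — nonsynonymous.
Codon 8: GAG Glu / GAA Glu — synonymous.
Codon 9: AGU Ser / UCA Ser — synonymous.
Nonsynonymous differences: 4.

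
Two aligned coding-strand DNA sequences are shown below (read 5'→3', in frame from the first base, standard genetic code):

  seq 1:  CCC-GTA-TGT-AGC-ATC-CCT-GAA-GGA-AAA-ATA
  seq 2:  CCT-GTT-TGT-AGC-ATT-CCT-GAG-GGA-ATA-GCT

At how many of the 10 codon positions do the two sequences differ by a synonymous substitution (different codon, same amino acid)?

Codon 1: CCC Pro / CCT Pro — synonymous.
Codon 2: GTA Val / GTT Val — synonymous.
Codon 3: TGT Cys / TGT Cys — identical.
Codon 4: AGC Ser / AGC Ser — identical.
Codon 5: ATC Ile / ATT Ile — synonymous.
Codon 6: CCT Pro / CCT Pro — identical.
Codon 7: GAA Glu / GAG Glu — synonymous.
Codon 8: GGA Gly / GGA Gly — identical.
Codon 9: AAA Lys / ATA Ile — nonsynonymous.
Codon 10: ATA Ile / GCT Ala — nonsynonymous.
Synonymous differences: 4.

4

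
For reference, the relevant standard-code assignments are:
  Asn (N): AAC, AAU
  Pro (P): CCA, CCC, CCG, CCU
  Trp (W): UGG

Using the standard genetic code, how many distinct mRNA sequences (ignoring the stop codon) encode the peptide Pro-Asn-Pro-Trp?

32

Pro: 4 codons.
Asn: 2 codons.
Pro: 4 codons.
Trp: 1 codon.
4 × 2 × 4 × 1 = 32.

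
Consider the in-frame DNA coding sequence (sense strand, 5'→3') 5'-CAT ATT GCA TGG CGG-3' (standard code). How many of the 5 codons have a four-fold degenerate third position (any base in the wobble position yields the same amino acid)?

2

Codon 1 CAT (His): third position 2-fold.
Codon 2 ATT (Ile): third position 3-fold.
Codon 3 GCA (Ala): third position 4-fold.
Codon 4 TGG (Trp): third position 1-fold.
Codon 5 CGG (Arg): third position 4-fold.
Four-fold degenerate third positions: 2.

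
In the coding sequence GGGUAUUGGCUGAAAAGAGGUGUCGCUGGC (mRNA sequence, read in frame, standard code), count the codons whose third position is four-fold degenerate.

Codon 1 GGG (Gly): third position 4-fold.
Codon 2 UAU (Tyr): third position 2-fold.
Codon 3 UGG (Trp): third position 1-fold.
Codon 4 CUG (Leu): third position 4-fold.
Codon 5 AAA (Lys): third position 2-fold.
Codon 6 AGA (Arg): third position 2-fold.
Codon 7 GGU (Gly): third position 4-fold.
Codon 8 GUC (Val): third position 4-fold.
Codon 9 GCU (Ala): third position 4-fold.
Codon 10 GGC (Gly): third position 4-fold.
Four-fold degenerate third positions: 6.

6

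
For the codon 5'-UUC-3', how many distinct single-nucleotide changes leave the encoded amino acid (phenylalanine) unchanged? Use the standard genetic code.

Position 1: none → 0 synonymous.
Position 2: none → 0 synonymous.
Position 3: UUU → 1 synonymous.
Total: 0 + 0 + 1 = 1.

1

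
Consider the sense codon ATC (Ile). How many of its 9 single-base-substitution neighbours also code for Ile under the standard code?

2

Position 1: none → 0 synonymous.
Position 2: none → 0 synonymous.
Position 3: ATT, ATA → 2 synonymous.
Total: 0 + 0 + 2 = 2.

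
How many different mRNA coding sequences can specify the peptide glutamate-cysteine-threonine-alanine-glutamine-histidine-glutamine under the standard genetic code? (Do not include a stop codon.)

512

Glu: 2 codons.
Cys: 2 codons.
Thr: 4 codons.
Ala: 4 codons.
Gln: 2 codons.
His: 2 codons.
Gln: 2 codons.
2 × 2 × 4 × 4 × 2 × 2 × 2 = 512.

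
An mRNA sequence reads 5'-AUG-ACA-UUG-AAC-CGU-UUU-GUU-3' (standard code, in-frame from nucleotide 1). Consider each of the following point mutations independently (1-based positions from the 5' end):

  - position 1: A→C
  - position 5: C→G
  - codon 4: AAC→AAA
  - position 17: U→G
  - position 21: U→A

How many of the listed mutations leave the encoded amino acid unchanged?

1

Codon 1: AUG (Met) → CUG (Leu) — missense.
Codon 2: ACA (Thr) → AGA (Arg) — missense.
Codon 4: AAC (Asn) → AAA (Lys) — missense.
Codon 6: UUU (Phe) → UGU (Cys) — missense.
Codon 7: GUU (Val) → GUA (Val) — synonymous.
Synonymous: 1 of 5.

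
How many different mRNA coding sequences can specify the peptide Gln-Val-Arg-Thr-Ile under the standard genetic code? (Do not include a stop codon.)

576

Gln: 2 codons.
Val: 4 codons.
Arg: 6 codons.
Thr: 4 codons.
Ile: 3 codons.
2 × 4 × 6 × 4 × 3 = 576.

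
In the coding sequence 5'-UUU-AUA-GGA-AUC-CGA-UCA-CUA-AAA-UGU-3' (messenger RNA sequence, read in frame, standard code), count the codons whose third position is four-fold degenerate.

Codon 1 UUU (Phe): third position 2-fold.
Codon 2 AUA (Ile): third position 3-fold.
Codon 3 GGA (Gly): third position 4-fold.
Codon 4 AUC (Ile): third position 3-fold.
Codon 5 CGA (Arg): third position 4-fold.
Codon 6 UCA (Ser): third position 4-fold.
Codon 7 CUA (Leu): third position 4-fold.
Codon 8 AAA (Lys): third position 2-fold.
Codon 9 UGU (Cys): third position 2-fold.
Four-fold degenerate third positions: 4.

4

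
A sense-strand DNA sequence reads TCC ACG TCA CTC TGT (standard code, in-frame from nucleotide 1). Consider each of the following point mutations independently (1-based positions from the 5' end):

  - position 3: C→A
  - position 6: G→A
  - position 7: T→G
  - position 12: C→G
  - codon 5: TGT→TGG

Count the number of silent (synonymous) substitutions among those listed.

Codon 1: TCC (Ser) → TCA (Ser) — synonymous.
Codon 2: ACG (Thr) → ACA (Thr) — synonymous.
Codon 3: TCA (Ser) → GCA (Ala) — missense.
Codon 4: CTC (Leu) → CTG (Leu) — synonymous.
Codon 5: TGT (Cys) → TGG (Trp) — missense.
Synonymous: 3 of 5.

3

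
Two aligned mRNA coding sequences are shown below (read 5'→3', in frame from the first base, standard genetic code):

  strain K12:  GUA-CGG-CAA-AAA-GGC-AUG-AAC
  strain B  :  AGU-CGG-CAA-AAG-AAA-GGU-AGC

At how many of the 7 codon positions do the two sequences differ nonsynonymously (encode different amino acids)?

4

Codon 1: GUA Val / AGU Ser — nonsynonymous.
Codon 2: CGG Arg / CGG Arg — identical.
Codon 3: CAA Gln / CAA Gln — identical.
Codon 4: AAA Lys / AAG Lys — synonymous.
Codon 5: GGC Gly / AAA Lys — nonsynonymous.
Codon 6: AUG Met / GGU Gly — nonsynonymous.
Codon 7: AAC Asn / AGC Ser — nonsynonymous.
Nonsynonymous differences: 4.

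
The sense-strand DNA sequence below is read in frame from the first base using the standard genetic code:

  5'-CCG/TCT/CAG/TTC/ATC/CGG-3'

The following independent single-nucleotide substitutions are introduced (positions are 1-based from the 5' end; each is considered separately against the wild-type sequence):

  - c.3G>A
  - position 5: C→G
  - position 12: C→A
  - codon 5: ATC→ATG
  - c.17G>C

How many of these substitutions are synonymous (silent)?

1

Codon 1: CCG (Pro) → CCA (Pro) — synonymous.
Codon 2: TCT (Ser) → TGT (Cys) — missense.
Codon 4: TTC (Phe) → TTA (Leu) — missense.
Codon 5: ATC (Ile) → ATG (Met) — missense.
Codon 6: CGG (Arg) → CCG (Pro) — missense.
Synonymous: 1 of 5.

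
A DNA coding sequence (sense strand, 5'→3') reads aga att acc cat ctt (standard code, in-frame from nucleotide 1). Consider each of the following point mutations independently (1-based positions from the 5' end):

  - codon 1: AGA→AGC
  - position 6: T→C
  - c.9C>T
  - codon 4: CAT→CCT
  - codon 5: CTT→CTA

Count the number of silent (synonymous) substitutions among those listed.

Codon 1: AGA (Arg) → AGC (Ser) — missense.
Codon 2: ATT (Ile) → ATC (Ile) — synonymous.
Codon 3: ACC (Thr) → ACT (Thr) — synonymous.
Codon 4: CAT (His) → CCT (Pro) — missense.
Codon 5: CTT (Leu) → CTA (Leu) — synonymous.
Synonymous: 3 of 5.

3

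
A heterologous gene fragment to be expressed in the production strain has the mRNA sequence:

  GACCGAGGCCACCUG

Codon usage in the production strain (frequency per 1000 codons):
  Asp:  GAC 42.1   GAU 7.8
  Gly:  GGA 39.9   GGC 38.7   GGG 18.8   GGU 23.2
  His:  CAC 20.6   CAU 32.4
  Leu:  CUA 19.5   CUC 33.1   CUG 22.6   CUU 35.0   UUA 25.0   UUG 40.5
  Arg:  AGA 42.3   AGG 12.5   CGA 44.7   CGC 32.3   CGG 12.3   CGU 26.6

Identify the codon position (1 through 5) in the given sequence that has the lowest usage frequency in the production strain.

4

Codon 1 GAC (Asp): 42.1 per 1000.
Codon 2 CGA (Arg): 44.7 per 1000.
Codon 3 GGC (Gly): 38.7 per 1000.
Codon 4 CAC (His): 20.6 per 1000.
Codon 5 CUG (Leu): 22.6 per 1000.
Lowest frequency is 20.6 at codon 4.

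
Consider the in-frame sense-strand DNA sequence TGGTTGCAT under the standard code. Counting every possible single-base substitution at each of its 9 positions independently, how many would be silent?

3

Codon 1 (TGG, Trp): 0 synonymous substitutions.
Codon 2 (TTG, Leu): 2 synonymous substitutions.
Codon 3 (CAT, His): 1 synonymous substitution.
Total: 0 + 2 + 1 = 3.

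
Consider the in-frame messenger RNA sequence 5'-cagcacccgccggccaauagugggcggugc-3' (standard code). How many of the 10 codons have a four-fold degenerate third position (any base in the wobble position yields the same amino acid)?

5

Codon 1 CAG (Gln): third position 2-fold.
Codon 2 CAC (His): third position 2-fold.
Codon 3 CCG (Pro): third position 4-fold.
Codon 4 CCG (Pro): third position 4-fold.
Codon 5 GCC (Ala): third position 4-fold.
Codon 6 AAU (Asn): third position 2-fold.
Codon 7 AGU (Ser): third position 2-fold.
Codon 8 GGG (Gly): third position 4-fold.
Codon 9 CGG (Arg): third position 4-fold.
Codon 10 UGC (Cys): third position 2-fold.
Four-fold degenerate third positions: 5.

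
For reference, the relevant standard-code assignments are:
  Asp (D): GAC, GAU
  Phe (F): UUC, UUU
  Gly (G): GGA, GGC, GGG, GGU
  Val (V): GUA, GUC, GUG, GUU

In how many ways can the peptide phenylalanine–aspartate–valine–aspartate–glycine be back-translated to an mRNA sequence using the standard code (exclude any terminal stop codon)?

128

Phe: 2 codons.
Asp: 2 codons.
Val: 4 codons.
Asp: 2 codons.
Gly: 4 codons.
2 × 2 × 4 × 2 × 4 = 128.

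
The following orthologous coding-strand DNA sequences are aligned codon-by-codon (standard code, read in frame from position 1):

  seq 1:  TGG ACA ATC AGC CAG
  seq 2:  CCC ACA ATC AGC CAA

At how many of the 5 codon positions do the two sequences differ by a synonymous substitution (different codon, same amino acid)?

1

Codon 1: TGG Trp / CCC Pro — nonsynonymous.
Codon 2: ACA Thr / ACA Thr — identical.
Codon 3: ATC Ile / ATC Ile — identical.
Codon 4: AGC Ser / AGC Ser — identical.
Codon 5: CAG Gln / CAA Gln — synonymous.
Synonymous differences: 1.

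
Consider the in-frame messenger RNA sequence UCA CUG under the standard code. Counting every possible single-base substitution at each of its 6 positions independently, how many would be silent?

Codon 1 (UCA, Ser): 3 synonymous substitutions.
Codon 2 (CUG, Leu): 4 synonymous substitutions.
Total: 3 + 4 = 7.

7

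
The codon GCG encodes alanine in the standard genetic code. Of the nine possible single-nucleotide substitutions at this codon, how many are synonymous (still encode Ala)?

Position 1: none → 0 synonymous.
Position 2: none → 0 synonymous.
Position 3: GCT, GCC, GCA → 3 synonymous.
Total: 0 + 0 + 3 = 3.

3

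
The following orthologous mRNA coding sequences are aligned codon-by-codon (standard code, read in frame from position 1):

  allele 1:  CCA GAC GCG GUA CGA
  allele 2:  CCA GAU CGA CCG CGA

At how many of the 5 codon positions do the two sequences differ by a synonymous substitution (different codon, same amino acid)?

Codon 1: CCA Pro / CCA Pro — identical.
Codon 2: GAC Asp / GAU Asp — synonymous.
Codon 3: GCG Ala / CGA Arg — nonsynonymous.
Codon 4: GUA Val / CCG Pro — nonsynonymous.
Codon 5: CGA Arg / CGA Arg — identical.
Synonymous differences: 1.

1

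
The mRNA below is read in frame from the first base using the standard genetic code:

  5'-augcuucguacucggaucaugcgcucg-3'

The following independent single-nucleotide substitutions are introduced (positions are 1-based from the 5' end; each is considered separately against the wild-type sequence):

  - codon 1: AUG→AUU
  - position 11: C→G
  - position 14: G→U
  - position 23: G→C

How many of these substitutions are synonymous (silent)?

0

Codon 1: AUG (Met) → AUU (Ile) — missense.
Codon 4: ACU (Thr) → AGU (Ser) — missense.
Codon 5: CGG (Arg) → CUG (Leu) — missense.
Codon 8: CGC (Arg) → CCC (Pro) — missense.
Synonymous: 0 of 4.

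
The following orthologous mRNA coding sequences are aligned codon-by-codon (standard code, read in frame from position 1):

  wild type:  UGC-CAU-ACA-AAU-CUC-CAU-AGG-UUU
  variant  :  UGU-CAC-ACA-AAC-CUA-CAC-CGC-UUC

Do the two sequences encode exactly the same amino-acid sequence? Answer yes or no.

yes

Codon 1: UGC Cys / UGU Cys — synonymous.
Codon 2: CAU His / CAC His — synonymous.
Codon 3: ACA Thr / ACA Thr — identical.
Codon 4: AAU Asn / AAC Asn — synonymous.
Codon 5: CUC Leu / CUA Leu — synonymous.
Codon 6: CAU His / CAC His — synonymous.
Codon 7: AGG Arg / CGC Arg — synonymous.
Codon 8: UUU Phe / UUC Phe — synonymous.
Nonsynonymous differences: 0 → same protein.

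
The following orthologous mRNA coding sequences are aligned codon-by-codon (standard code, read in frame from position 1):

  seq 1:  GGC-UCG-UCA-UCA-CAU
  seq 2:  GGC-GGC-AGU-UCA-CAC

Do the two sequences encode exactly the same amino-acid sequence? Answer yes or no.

Codon 1: GGC Gly / GGC Gly — identical.
Codon 2: UCG Ser / GGC Gly — nonsynonymous.
Codon 3: UCA Ser / AGU Ser — synonymous.
Codon 4: UCA Ser / UCA Ser — identical.
Codon 5: CAU His / CAC His — synonymous.
Nonsynonymous differences: 1 → different protein.

no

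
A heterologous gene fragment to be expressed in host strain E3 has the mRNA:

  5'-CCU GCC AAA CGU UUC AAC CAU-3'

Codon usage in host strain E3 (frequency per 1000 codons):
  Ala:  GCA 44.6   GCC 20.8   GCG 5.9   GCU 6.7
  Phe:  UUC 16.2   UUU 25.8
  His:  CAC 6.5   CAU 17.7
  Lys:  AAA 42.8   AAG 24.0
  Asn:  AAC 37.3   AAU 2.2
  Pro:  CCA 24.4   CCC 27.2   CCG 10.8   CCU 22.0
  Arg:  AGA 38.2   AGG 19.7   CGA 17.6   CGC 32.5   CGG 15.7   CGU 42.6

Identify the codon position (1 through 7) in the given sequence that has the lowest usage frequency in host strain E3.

5

Codon 1 CCU (Pro): 22.0 per 1000.
Codon 2 GCC (Ala): 20.8 per 1000.
Codon 3 AAA (Lys): 42.8 per 1000.
Codon 4 CGU (Arg): 42.6 per 1000.
Codon 5 UUC (Phe): 16.2 per 1000.
Codon 6 AAC (Asn): 37.3 per 1000.
Codon 7 CAU (His): 17.7 per 1000.
Lowest frequency is 16.2 at codon 5.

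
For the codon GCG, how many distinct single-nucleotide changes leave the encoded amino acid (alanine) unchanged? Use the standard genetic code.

3

Position 1: none → 0 synonymous.
Position 2: none → 0 synonymous.
Position 3: GCT, GCC, GCA → 3 synonymous.
Total: 0 + 0 + 3 = 3.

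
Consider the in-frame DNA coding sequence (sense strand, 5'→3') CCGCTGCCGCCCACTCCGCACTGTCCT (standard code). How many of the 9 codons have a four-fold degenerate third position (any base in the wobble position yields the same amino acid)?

7

Codon 1 CCG (Pro): third position 4-fold.
Codon 2 CTG (Leu): third position 4-fold.
Codon 3 CCG (Pro): third position 4-fold.
Codon 4 CCC (Pro): third position 4-fold.
Codon 5 ACT (Thr): third position 4-fold.
Codon 6 CCG (Pro): third position 4-fold.
Codon 7 CAC (His): third position 2-fold.
Codon 8 TGT (Cys): third position 2-fold.
Codon 9 CCT (Pro): third position 4-fold.
Four-fold degenerate third positions: 7.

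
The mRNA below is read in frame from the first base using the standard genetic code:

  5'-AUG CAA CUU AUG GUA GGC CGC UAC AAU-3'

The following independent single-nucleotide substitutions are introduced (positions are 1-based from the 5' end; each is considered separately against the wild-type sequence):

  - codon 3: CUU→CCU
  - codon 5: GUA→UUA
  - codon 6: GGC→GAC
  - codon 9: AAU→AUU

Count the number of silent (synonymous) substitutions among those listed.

Codon 3: CUU (Leu) → CCU (Pro) — missense.
Codon 5: GUA (Val) → UUA (Leu) — missense.
Codon 6: GGC (Gly) → GAC (Asp) — missense.
Codon 9: AAU (Asn) → AUU (Ile) — missense.
Synonymous: 0 of 4.

0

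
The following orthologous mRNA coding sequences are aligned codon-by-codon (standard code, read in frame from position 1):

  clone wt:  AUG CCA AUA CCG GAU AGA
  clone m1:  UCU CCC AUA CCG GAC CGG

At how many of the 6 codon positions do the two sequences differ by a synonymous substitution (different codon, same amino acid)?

3

Codon 1: AUG Met / UCU Ser — nonsynonymous.
Codon 2: CCA Pro / CCC Pro — synonymous.
Codon 3: AUA Ile / AUA Ile — identical.
Codon 4: CCG Pro / CCG Pro — identical.
Codon 5: GAU Asp / GAC Asp — synonymous.
Codon 6: AGA Arg / CGG Arg — synonymous.
Synonymous differences: 3.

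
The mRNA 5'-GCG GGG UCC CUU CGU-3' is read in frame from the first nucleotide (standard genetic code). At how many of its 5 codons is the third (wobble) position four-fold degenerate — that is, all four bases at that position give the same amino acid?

Codon 1 GCG (Ala): third position 4-fold.
Codon 2 GGG (Gly): third position 4-fold.
Codon 3 UCC (Ser): third position 4-fold.
Codon 4 CUU (Leu): third position 4-fold.
Codon 5 CGU (Arg): third position 4-fold.
Four-fold degenerate third positions: 5.

5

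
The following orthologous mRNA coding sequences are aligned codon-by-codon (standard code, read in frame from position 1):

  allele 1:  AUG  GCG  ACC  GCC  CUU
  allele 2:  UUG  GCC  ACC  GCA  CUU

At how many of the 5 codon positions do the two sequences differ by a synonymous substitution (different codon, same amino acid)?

Codon 1: AUG Met / UUG Leu — nonsynonymous.
Codon 2: GCG Ala / GCC Ala — synonymous.
Codon 3: ACC Thr / ACC Thr — identical.
Codon 4: GCC Ala / GCA Ala — synonymous.
Codon 5: CUU Leu / CUU Leu — identical.
Synonymous differences: 2.

2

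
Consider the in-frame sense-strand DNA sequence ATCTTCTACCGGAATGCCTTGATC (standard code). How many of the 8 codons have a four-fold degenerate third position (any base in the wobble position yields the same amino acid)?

Codon 1 ATC (Ile): third position 3-fold.
Codon 2 TTC (Phe): third position 2-fold.
Codon 3 TAC (Tyr): third position 2-fold.
Codon 4 CGG (Arg): third position 4-fold.
Codon 5 AAT (Asn): third position 2-fold.
Codon 6 GCC (Ala): third position 4-fold.
Codon 7 TTG (Leu): third position 2-fold.
Codon 8 ATC (Ile): third position 3-fold.
Four-fold degenerate third positions: 2.

2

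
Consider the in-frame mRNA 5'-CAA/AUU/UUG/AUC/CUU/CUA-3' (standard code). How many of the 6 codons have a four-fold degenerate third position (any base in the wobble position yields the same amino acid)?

2

Codon 1 CAA (Gln): third position 2-fold.
Codon 2 AUU (Ile): third position 3-fold.
Codon 3 UUG (Leu): third position 2-fold.
Codon 4 AUC (Ile): third position 3-fold.
Codon 5 CUU (Leu): third position 4-fold.
Codon 6 CUA (Leu): third position 4-fold.
Four-fold degenerate third positions: 2.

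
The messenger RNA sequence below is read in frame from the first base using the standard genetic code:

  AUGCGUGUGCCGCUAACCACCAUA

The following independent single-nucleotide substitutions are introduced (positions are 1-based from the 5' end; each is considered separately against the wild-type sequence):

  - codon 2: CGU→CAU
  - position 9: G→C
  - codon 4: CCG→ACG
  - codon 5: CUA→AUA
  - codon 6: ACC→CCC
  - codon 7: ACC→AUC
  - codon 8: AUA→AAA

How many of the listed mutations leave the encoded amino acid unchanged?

1

Codon 2: CGU (Arg) → CAU (His) — missense.
Codon 3: GUG (Val) → GUC (Val) — synonymous.
Codon 4: CCG (Pro) → ACG (Thr) — missense.
Codon 5: CUA (Leu) → AUA (Ile) — missense.
Codon 6: ACC (Thr) → CCC (Pro) — missense.
Codon 7: ACC (Thr) → AUC (Ile) — missense.
Codon 8: AUA (Ile) → AAA (Lys) — missense.
Synonymous: 1 of 7.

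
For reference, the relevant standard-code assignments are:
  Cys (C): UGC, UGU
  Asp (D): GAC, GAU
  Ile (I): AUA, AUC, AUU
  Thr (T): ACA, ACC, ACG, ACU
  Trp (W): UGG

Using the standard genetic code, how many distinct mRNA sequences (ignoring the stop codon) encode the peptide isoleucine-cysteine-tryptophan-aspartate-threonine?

48

Ile: 3 codons.
Cys: 2 codons.
Trp: 1 codon.
Asp: 2 codons.
Thr: 4 codons.
3 × 2 × 1 × 2 × 4 = 48.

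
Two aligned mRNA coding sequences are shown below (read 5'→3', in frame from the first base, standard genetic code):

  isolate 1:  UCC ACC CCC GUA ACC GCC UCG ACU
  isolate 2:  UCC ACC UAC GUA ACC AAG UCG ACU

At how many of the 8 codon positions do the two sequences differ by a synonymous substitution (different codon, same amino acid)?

Codon 1: UCC Ser / UCC Ser — identical.
Codon 2: ACC Thr / ACC Thr — identical.
Codon 3: CCC Pro / UAC Tyr — nonsynonymous.
Codon 4: GUA Val / GUA Val — identical.
Codon 5: ACC Thr / ACC Thr — identical.
Codon 6: GCC Ala / AAG Lys — nonsynonymous.
Codon 7: UCG Ser / UCG Ser — identical.
Codon 8: ACU Thr / ACU Thr — identical.
Synonymous differences: 0.

0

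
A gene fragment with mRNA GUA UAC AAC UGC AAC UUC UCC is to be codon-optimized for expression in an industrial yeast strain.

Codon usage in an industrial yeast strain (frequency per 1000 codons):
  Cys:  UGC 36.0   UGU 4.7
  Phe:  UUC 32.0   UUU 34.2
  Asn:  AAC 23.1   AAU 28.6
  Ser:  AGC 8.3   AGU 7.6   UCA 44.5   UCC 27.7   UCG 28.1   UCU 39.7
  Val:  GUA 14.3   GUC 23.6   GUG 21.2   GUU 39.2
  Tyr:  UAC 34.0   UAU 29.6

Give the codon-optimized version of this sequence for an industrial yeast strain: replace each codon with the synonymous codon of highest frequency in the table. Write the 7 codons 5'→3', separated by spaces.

GUU UAC AAU UGC AAU UUU UCA

Codon 1 (Val): best is GUU at 39.2.
Codon 2 (Tyr): best is UAC at 34.0.
Codon 3 (Asn): best is AAU at 28.6.
Codon 4 (Cys): best is UGC at 36.0.
Codon 5 (Asn): best is AAU at 28.6.
Codon 6 (Phe): best is UUU at 34.2.
Codon 7 (Ser): best is UCA at 44.5.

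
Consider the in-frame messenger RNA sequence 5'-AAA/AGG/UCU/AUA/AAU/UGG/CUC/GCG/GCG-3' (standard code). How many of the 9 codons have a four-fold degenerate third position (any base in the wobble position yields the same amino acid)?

Codon 1 AAA (Lys): third position 2-fold.
Codon 2 AGG (Arg): third position 2-fold.
Codon 3 UCU (Ser): third position 4-fold.
Codon 4 AUA (Ile): third position 3-fold.
Codon 5 AAU (Asn): third position 2-fold.
Codon 6 UGG (Trp): third position 1-fold.
Codon 7 CUC (Leu): third position 4-fold.
Codon 8 GCG (Ala): third position 4-fold.
Codon 9 GCG (Ala): third position 4-fold.
Four-fold degenerate third positions: 4.

4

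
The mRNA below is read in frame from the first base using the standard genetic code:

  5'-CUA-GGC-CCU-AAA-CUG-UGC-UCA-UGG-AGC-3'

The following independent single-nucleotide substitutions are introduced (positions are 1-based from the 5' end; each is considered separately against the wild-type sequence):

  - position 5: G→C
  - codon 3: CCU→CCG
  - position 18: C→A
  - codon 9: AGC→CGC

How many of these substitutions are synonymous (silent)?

1

Codon 2: GGC (Gly) → GCC (Ala) — missense.
Codon 3: CCU (Pro) → CCG (Pro) — synonymous.
Codon 6: UGC (Cys) → UGA (Stop) — nonsense.
Codon 9: AGC (Ser) → CGC (Arg) — missense.
Synonymous: 1 of 4.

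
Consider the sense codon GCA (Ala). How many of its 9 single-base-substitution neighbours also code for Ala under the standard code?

3

Position 1: none → 0 synonymous.
Position 2: none → 0 synonymous.
Position 3: GCU, GCC, GCG → 3 synonymous.
Total: 0 + 0 + 3 = 3.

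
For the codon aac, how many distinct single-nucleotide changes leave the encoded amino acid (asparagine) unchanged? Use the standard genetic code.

1

Position 1: none → 0 synonymous.
Position 2: none → 0 synonymous.
Position 3: AAU → 1 synonymous.
Total: 0 + 0 + 1 = 1.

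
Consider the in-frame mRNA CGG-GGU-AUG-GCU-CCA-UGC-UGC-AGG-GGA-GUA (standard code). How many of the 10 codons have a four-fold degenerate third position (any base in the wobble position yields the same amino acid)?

6

Codon 1 CGG (Arg): third position 4-fold.
Codon 2 GGU (Gly): third position 4-fold.
Codon 3 AUG (Met): third position 1-fold.
Codon 4 GCU (Ala): third position 4-fold.
Codon 5 CCA (Pro): third position 4-fold.
Codon 6 UGC (Cys): third position 2-fold.
Codon 7 UGC (Cys): third position 2-fold.
Codon 8 AGG (Arg): third position 2-fold.
Codon 9 GGA (Gly): third position 4-fold.
Codon 10 GUA (Val): third position 4-fold.
Four-fold degenerate third positions: 6.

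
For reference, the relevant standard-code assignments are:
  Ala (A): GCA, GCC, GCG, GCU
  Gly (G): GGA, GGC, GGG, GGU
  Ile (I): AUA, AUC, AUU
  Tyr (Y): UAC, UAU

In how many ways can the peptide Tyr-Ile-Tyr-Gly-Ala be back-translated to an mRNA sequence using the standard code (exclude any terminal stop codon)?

192

Tyr: 2 codons.
Ile: 3 codons.
Tyr: 2 codons.
Gly: 4 codons.
Ala: 4 codons.
2 × 3 × 2 × 4 × 4 = 192.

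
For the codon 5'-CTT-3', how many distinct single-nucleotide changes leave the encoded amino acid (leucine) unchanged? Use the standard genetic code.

3

Position 1: none → 0 synonymous.
Position 2: none → 0 synonymous.
Position 3: CTC, CTA, CTG → 3 synonymous.
Total: 0 + 0 + 3 = 3.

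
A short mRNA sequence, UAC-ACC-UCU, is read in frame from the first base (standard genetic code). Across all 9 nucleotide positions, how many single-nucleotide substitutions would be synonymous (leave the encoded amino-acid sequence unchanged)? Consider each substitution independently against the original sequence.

7

Codon 1 (UAC, Tyr): 1 synonymous substitution.
Codon 2 (ACC, Thr): 3 synonymous substitutions.
Codon 3 (UCU, Ser): 3 synonymous substitutions.
Total: 1 + 3 + 3 = 7.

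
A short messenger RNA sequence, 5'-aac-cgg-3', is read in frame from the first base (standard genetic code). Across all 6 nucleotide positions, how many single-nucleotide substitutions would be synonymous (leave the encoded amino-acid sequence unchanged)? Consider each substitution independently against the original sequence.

Codon 1 (AAC, Asn): 1 synonymous substitution.
Codon 2 (CGG, Arg): 4 synonymous substitutions.
Total: 1 + 4 = 5.

5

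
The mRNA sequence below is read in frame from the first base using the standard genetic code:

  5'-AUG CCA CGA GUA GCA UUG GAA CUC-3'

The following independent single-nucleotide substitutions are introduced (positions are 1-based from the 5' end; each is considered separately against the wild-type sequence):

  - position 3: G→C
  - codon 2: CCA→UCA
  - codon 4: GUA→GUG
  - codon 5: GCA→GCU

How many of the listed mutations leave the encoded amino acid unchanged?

2

Codon 1: AUG (Met) → AUC (Ile) — missense.
Codon 2: CCA (Pro) → UCA (Ser) — missense.
Codon 4: GUA (Val) → GUG (Val) — synonymous.
Codon 5: GCA (Ala) → GCU (Ala) — synonymous.
Synonymous: 2 of 4.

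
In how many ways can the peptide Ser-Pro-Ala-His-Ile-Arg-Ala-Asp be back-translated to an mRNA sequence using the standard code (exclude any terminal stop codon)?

Ser: 6 codons.
Pro: 4 codons.
Ala: 4 codons.
His: 2 codons.
Ile: 3 codons.
Arg: 6 codons.
Ala: 4 codons.
Asp: 2 codons.
6 × 4 × 4 × 2 × 3 × 6 × 4 × 2 = 27648.

27648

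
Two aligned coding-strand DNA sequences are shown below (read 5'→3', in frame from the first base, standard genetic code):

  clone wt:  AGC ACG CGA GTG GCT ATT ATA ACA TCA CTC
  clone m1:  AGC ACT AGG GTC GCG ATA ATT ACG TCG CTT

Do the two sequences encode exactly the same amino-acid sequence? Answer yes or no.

Codon 1: AGC Ser / AGC Ser — identical.
Codon 2: ACG Thr / ACT Thr — synonymous.
Codon 3: CGA Arg / AGG Arg — synonymous.
Codon 4: GTG Val / GTC Val — synonymous.
Codon 5: GCT Ala / GCG Ala — synonymous.
Codon 6: ATT Ile / ATA Ile — synonymous.
Codon 7: ATA Ile / ATT Ile — synonymous.
Codon 8: ACA Thr / ACG Thr — synonymous.
Codon 9: TCA Ser / TCG Ser — synonymous.
Codon 10: CTC Leu / CTT Leu — synonymous.
Nonsynonymous differences: 0 → same protein.

yes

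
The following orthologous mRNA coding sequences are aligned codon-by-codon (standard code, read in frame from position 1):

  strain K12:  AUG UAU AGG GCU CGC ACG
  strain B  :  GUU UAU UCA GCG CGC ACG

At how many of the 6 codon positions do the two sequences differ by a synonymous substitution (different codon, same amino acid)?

Codon 1: AUG Met / GUU Val — nonsynonymous.
Codon 2: UAU Tyr / UAU Tyr — identical.
Codon 3: AGG Arg / UCA Ser — nonsynonymous.
Codon 4: GCU Ala / GCG Ala — synonymous.
Codon 5: CGC Arg / CGC Arg — identical.
Codon 6: ACG Thr / ACG Thr — identical.
Synonymous differences: 1.

1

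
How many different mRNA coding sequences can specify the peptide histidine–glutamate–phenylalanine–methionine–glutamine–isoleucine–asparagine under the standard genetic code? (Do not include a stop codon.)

96

His: 2 codons.
Glu: 2 codons.
Phe: 2 codons.
Met: 1 codon.
Gln: 2 codons.
Ile: 3 codons.
Asn: 2 codons.
2 × 2 × 2 × 1 × 2 × 3 × 2 = 96.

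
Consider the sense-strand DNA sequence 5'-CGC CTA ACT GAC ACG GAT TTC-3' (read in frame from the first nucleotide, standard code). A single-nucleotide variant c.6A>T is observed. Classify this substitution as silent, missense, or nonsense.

Position 6 falls in codon 2: CTA → Leu.
After the substitution the codon is CTT → Leu.
Both encode Leu, so the change is synonymous.

silent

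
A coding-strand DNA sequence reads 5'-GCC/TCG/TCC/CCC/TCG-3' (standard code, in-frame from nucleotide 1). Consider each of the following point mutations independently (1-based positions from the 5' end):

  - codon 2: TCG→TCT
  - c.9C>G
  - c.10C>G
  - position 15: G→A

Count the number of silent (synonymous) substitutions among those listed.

Codon 2: TCG (Ser) → TCT (Ser) — synonymous.
Codon 3: TCC (Ser) → TCG (Ser) — synonymous.
Codon 4: CCC (Pro) → GCC (Ala) — missense.
Codon 5: TCG (Ser) → TCA (Ser) — synonymous.
Synonymous: 3 of 4.

3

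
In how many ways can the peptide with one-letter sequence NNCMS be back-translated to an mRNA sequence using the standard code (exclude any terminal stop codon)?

48

Asn: 2 codons.
Asn: 2 codons.
Cys: 2 codons.
Met: 1 codon.
Ser: 6 codons.
2 × 2 × 2 × 1 × 6 = 48.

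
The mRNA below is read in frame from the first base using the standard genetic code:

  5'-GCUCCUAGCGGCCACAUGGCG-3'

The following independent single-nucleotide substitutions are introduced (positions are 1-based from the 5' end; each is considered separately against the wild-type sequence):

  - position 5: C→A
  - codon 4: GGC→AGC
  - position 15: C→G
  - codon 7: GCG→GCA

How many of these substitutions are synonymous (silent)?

Codon 2: CCU (Pro) → CAU (His) — missense.
Codon 4: GGC (Gly) → AGC (Ser) — missense.
Codon 5: CAC (His) → CAG (Gln) — missense.
Codon 7: GCG (Ala) → GCA (Ala) — synonymous.
Synonymous: 1 of 4.

1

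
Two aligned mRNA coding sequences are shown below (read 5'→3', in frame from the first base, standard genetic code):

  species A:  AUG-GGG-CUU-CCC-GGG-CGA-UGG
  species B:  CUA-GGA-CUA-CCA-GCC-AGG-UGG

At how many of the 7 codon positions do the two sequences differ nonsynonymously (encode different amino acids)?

Codon 1: AUG Met / CUA Leu — nonsynonymous.
Codon 2: GGG Gly / GGA Gly — synonymous.
Codon 3: CUU Leu / CUA Leu — synonymous.
Codon 4: CCC Pro / CCA Pro — synonymous.
Codon 5: GGG Gly / GCC Ala — nonsynonymous.
Codon 6: CGA Arg / AGG Arg — synonymous.
Codon 7: UGG Trp / UGG Trp — identical.
Nonsynonymous differences: 2.

2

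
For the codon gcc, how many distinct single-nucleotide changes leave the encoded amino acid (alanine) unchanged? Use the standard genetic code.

Position 1: none → 0 synonymous.
Position 2: none → 0 synonymous.
Position 3: GCU, GCA, GCG → 3 synonymous.
Total: 0 + 0 + 3 = 3.

3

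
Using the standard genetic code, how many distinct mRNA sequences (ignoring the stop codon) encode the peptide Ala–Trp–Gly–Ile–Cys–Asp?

192

Ala: 4 codons.
Trp: 1 codon.
Gly: 4 codons.
Ile: 3 codons.
Cys: 2 codons.
Asp: 2 codons.
4 × 1 × 4 × 3 × 2 × 2 = 192.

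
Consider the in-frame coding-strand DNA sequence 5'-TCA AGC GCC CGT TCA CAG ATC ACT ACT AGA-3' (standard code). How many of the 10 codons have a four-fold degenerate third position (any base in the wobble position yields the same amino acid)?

6

Codon 1 TCA (Ser): third position 4-fold.
Codon 2 AGC (Ser): third position 2-fold.
Codon 3 GCC (Ala): third position 4-fold.
Codon 4 CGT (Arg): third position 4-fold.
Codon 5 TCA (Ser): third position 4-fold.
Codon 6 CAG (Gln): third position 2-fold.
Codon 7 ATC (Ile): third position 3-fold.
Codon 8 ACT (Thr): third position 4-fold.
Codon 9 ACT (Thr): third position 4-fold.
Codon 10 AGA (Arg): third position 2-fold.
Four-fold degenerate third positions: 6.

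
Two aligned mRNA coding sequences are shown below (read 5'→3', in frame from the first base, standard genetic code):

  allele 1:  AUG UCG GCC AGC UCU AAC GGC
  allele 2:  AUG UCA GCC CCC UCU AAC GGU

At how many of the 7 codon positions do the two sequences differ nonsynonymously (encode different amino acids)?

1

Codon 1: AUG Met / AUG Met — identical.
Codon 2: UCG Ser / UCA Ser — synonymous.
Codon 3: GCC Ala / GCC Ala — identical.
Codon 4: AGC Ser / CCC Pro — nonsynonymous.
Codon 5: UCU Ser / UCU Ser — identical.
Codon 6: AAC Asn / AAC Asn — identical.
Codon 7: GGC Gly / GGU Gly — synonymous.
Nonsynonymous differences: 1.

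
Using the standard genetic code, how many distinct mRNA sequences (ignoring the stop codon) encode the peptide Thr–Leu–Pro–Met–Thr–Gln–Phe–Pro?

6144

Thr: 4 codons.
Leu: 6 codons.
Pro: 4 codons.
Met: 1 codon.
Thr: 4 codons.
Gln: 2 codons.
Phe: 2 codons.
Pro: 4 codons.
4 × 6 × 4 × 1 × 4 × 2 × 2 × 4 = 6144.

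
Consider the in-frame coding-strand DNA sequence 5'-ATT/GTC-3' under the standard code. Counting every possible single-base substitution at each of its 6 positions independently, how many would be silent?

Codon 1 (ATT, Ile): 2 synonymous substitutions.
Codon 2 (GTC, Val): 3 synonymous substitutions.
Total: 2 + 3 = 5.

5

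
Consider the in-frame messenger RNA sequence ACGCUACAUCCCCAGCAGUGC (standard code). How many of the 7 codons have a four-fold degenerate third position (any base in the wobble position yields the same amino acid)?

Codon 1 ACG (Thr): third position 4-fold.
Codon 2 CUA (Leu): third position 4-fold.
Codon 3 CAU (His): third position 2-fold.
Codon 4 CCC (Pro): third position 4-fold.
Codon 5 CAG (Gln): third position 2-fold.
Codon 6 CAG (Gln): third position 2-fold.
Codon 7 UGC (Cys): third position 2-fold.
Four-fold degenerate third positions: 3.

3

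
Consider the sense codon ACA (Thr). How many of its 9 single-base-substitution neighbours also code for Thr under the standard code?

Position 1: none → 0 synonymous.
Position 2: none → 0 synonymous.
Position 3: ACT, ACC, ACG → 3 synonymous.
Total: 0 + 0 + 3 = 3.

3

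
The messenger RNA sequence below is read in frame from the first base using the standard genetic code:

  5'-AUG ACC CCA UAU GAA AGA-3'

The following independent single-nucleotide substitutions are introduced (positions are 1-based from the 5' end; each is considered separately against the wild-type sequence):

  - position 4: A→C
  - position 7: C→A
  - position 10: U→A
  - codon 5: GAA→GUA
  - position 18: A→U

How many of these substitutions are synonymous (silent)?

0

Codon 2: ACC (Thr) → CCC (Pro) — missense.
Codon 3: CCA (Pro) → ACA (Thr) — missense.
Codon 4: UAU (Tyr) → AAU (Asn) — missense.
Codon 5: GAA (Glu) → GUA (Val) — missense.
Codon 6: AGA (Arg) → AGU (Ser) — missense.
Synonymous: 0 of 5.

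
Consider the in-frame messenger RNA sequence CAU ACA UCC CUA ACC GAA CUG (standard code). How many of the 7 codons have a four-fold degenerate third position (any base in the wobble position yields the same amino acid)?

5

Codon 1 CAU (His): third position 2-fold.
Codon 2 ACA (Thr): third position 4-fold.
Codon 3 UCC (Ser): third position 4-fold.
Codon 4 CUA (Leu): third position 4-fold.
Codon 5 ACC (Thr): third position 4-fold.
Codon 6 GAA (Glu): third position 2-fold.
Codon 7 CUG (Leu): third position 4-fold.
Four-fold degenerate third positions: 5.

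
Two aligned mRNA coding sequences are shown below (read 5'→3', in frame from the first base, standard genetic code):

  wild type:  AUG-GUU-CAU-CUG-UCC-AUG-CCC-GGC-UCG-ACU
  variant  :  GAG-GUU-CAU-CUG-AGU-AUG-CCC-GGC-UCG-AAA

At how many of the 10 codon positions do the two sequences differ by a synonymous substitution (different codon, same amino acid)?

1

Codon 1: AUG Met / GAG Glu — nonsynonymous.
Codon 2: GUU Val / GUU Val — identical.
Codon 3: CAU His / CAU His — identical.
Codon 4: CUG Leu / CUG Leu — identical.
Codon 5: UCC Ser / AGU Ser — synonymous.
Codon 6: AUG Met / AUG Met — identical.
Codon 7: CCC Pro / CCC Pro — identical.
Codon 8: GGC Gly / GGC Gly — identical.
Codon 9: UCG Ser / UCG Ser — identical.
Codon 10: ACU Thr / AAA Lys — nonsynonymous.
Synonymous differences: 1.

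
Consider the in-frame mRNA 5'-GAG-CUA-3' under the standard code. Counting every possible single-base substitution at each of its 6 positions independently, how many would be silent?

Codon 1 (GAG, Glu): 1 synonymous substitution.
Codon 2 (CUA, Leu): 4 synonymous substitutions.
Total: 1 + 4 = 5.

5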